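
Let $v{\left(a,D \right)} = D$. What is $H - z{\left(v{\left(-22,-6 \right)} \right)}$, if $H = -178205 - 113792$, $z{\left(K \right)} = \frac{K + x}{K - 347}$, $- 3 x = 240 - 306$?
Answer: $- \frac{103074925}{353} \approx -2.92 \cdot 10^{5}$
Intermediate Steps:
$x = 22$ ($x = - \frac{240 - 306}{3} = \left(- \frac{1}{3}\right) \left(-66\right) = 22$)
$z{\left(K \right)} = \frac{22 + K}{-347 + K}$ ($z{\left(K \right)} = \frac{K + 22}{K - 347} = \frac{22 + K}{-347 + K}$)
$H = -291997$ ($H = -178205 - 113792 = -291997$)
$H - z{\left(v{\left(-22,-6 \right)} \right)} = -291997 - \frac{22 - 6}{-347 - 6} = -291997 - \frac{1}{-353} \cdot 16 = -291997 - \left(- \frac{1}{353}\right) 16 = -291997 - - \frac{16}{353} = -291997 + \frac{16}{353} = - \frac{103074925}{353}$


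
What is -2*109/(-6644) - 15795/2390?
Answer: -2610524/396979 ≈ -6.5760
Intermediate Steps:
-2*109/(-6644) - 15795/2390 = -218*(-1/6644) - 15795*1/2390 = 109/3322 - 3159/478 = -2610524/396979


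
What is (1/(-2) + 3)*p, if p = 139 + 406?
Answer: 2725/2 ≈ 1362.5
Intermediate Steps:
p = 545
(1/(-2) + 3)*p = (1/(-2) + 3)*545 = (-1/2*1 + 3)*545 = (-1/2 + 3)*545 = (5/2)*545 = 2725/2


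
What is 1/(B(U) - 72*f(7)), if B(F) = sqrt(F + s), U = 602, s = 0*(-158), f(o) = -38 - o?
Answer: 1620/5248499 - sqrt(602)/10496998 ≈ 0.00030632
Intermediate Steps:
s = 0
B(F) = sqrt(F) (B(F) = sqrt(F + 0) = sqrt(F))
1/(B(U) - 72*f(7)) = 1/(sqrt(602) - 72*(-38 - 1*7)) = 1/(sqrt(602) - 72*(-38 - 7)) = 1/(sqrt(602) - 72*(-45)) = 1/(sqrt(602) + 3240) = 1/(3240 + sqrt(602))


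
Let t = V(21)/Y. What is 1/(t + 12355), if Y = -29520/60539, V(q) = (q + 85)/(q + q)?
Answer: 619920/7655903033 ≈ 8.0973e-5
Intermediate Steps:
V(q) = (85 + q)/(2*q) (V(q) = (85 + q)/((2*q)) = (85 + q)*(1/(2*q)) = (85 + q)/(2*q))
Y = -29520/60539 (Y = -29520*1/60539 = -29520/60539 ≈ -0.48762)
t = -3208567/619920 (t = ((½)*(85 + 21)/21)/(-29520/60539) = ((½)*(1/21)*106)*(-60539/29520) = (53/21)*(-60539/29520) = -3208567/619920 ≈ -5.1758)
1/(t + 12355) = 1/(-3208567/619920 + 12355) = 1/(7655903033/619920) = 619920/7655903033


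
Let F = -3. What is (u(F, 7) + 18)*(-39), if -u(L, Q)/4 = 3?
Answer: -234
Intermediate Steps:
u(L, Q) = -12 (u(L, Q) = -4*3 = -12)
(u(F, 7) + 18)*(-39) = (-12 + 18)*(-39) = 6*(-39) = -234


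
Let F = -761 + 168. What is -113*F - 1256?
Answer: 65753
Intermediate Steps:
F = -593
-113*F - 1256 = -113*(-593) - 1256 = 67009 - 1256 = 65753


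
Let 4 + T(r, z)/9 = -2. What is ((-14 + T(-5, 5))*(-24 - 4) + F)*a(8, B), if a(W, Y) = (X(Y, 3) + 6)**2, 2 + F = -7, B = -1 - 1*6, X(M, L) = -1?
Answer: 47375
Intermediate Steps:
T(r, z) = -54 (T(r, z) = -36 + 9*(-2) = -36 - 18 = -54)
B = -7 (B = -1 - 6 = -7)
F = -9 (F = -2 - 7 = -9)
a(W, Y) = 25 (a(W, Y) = (-1 + 6)**2 = 5**2 = 25)
((-14 + T(-5, 5))*(-24 - 4) + F)*a(8, B) = ((-14 - 54)*(-24 - 4) - 9)*25 = (-68*(-28) - 9)*25 = (1904 - 9)*25 = 1895*25 = 47375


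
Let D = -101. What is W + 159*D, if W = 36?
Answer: -16023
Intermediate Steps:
W + 159*D = 36 + 159*(-101) = 36 - 16059 = -16023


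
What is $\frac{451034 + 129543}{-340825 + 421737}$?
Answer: $\frac{580577}{80912} \approx 7.1754$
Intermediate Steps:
$\frac{451034 + 129543}{-340825 + 421737} = \frac{580577}{80912}$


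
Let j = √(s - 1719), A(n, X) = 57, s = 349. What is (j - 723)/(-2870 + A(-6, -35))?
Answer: 723/2813 - I*√1370/2813 ≈ 0.25702 - 0.013158*I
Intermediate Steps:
j = I*√1370 (j = √(349 - 1719) = √(-1370) = I*√1370 ≈ 37.013*I)
(j - 723)/(-2870 + A(-6, -35)) = (I*√1370 - 723)/(-2870 + 57) = (-723 + I*√1370)/(-2813) = (-723 + I*√1370)*(-1/2813) = 723/2813 - I*√1370/2813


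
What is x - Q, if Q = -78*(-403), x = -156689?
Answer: -188123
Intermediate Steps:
Q = 31434
x - Q = -156689 - 1*31434 = -156689 - 31434 = -188123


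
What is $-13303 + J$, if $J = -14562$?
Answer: $-27865$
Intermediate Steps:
$-13303 + J = -13303 - 14562 = -27865$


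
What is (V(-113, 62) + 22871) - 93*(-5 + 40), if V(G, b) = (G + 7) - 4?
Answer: 19506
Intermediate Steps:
V(G, b) = 3 + G (V(G, b) = (7 + G) - 4 = 3 + G)
(V(-113, 62) + 22871) - 93*(-5 + 40) = ((3 - 113) + 22871) - 93*(-5 + 40) = (-110 + 22871) - 93*35 = 22761 - 1*3255 = 22761 - 3255 = 19506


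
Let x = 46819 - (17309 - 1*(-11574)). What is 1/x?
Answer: 1/17936 ≈ 5.5754e-5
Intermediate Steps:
x = 17936 (x = 46819 - (17309 + 11574) = 46819 - 1*28883 = 46819 - 28883 = 17936)
1/x = 1/17936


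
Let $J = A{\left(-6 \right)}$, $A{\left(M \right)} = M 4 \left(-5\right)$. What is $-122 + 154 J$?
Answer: $18358$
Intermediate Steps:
$A{\left(M \right)} = - 20 M$ ($A{\left(M \right)} = 4 M \left(-5\right) = - 20 M$)
$J = 120$ ($J = \left(-20\right) \left(-6\right) = 120$)
$-122 + 154 J = -122 + 154 \cdot 120 = -122 + 18480 = 18358$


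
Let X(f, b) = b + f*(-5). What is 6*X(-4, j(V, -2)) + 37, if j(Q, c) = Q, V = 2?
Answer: 169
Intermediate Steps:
X(f, b) = b - 5*f
6*X(-4, j(V, -2)) + 37 = 6*(2 - 5*(-4)) + 37 = 6*(2 + 20) + 37 = 6*22 + 37 = 132 + 37 = 169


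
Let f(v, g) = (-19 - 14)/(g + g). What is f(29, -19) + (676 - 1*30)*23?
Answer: 564637/38 ≈ 14859.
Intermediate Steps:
f(v, g) = -33/(2*g) (f(v, g) = -33*1/(2*g) = -33/(2*g))
f(29, -19) + (676 - 1*30)*23 = -33/2/(-19) + (676 - 1*30)*23 = -33/2*(-1/19) + (676 - 30)*23 = 33/38 + 646*23 = 33/38 + 14858 = 564637/38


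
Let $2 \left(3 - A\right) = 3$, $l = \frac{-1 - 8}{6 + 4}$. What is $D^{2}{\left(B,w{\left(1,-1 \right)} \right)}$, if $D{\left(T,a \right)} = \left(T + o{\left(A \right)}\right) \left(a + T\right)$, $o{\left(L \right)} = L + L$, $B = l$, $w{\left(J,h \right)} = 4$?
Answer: $\frac{423801}{10000} \approx 42.38$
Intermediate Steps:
$l = - \frac{9}{10} \approx -0.9$
$B = - \frac{9}{10} \approx -0.9$
$A = \frac{3}{2}$ ($A = 3 - \frac{3}{2} = \frac{3}{2} \approx 1.5$)
$o{\left(L \right)} = 2 L$
$D{\left(T,a \right)} = \left(3 + T\right) \left(T + a\right)$ ($D{\left(T,a \right)} = \left(T + 2 \cdot \frac{3}{2}\right) \left(a + T\right) = \left(T + 3\right) \left(T + a\right) = \left(3 + T\right) \left(T + a\right)$)
$D^{2}{\left(B,w{\left(1,-1 \right)} \right)} = \left(\left(- \frac{9}{10}\right)^{2} + 3 \left(- \frac{9}{10}\right) + 3 \cdot 4 - \frac{18}{5}\right)^{2} = \left(\frac{81}{100} - \frac{27}{10} + 12 - \frac{18}{5}\right)^{2} = \left(\frac{651}{100}\right)^{2} = \frac{423801}{10000}$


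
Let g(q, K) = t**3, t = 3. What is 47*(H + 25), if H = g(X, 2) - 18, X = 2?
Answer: 1598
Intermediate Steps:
g(q, K) = 27 (g(q, K) = 3**3 = 27)
H = 9 (H = 27 - 18 = 9)
47*(H + 25) = 47*(9 + 25) = 47*34 = 1598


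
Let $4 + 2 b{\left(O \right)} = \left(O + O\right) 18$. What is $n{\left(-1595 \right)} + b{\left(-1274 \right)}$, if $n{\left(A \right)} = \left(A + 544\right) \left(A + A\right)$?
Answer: $3329756$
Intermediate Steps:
$b{\left(O \right)} = -2 + 18 O$ ($b{\left(O \right)} = -2 + \frac{\left(O + O\right) 18}{2} = -2 + \frac{2 O 18}{2} = -2 + \frac{36 O}{2} = -2 + 18 O$)
$n{\left(A \right)} = 2 A \left(544 + A\right)$ ($n{\left(A \right)} = \left(544 + A\right) 2 A = 2 A \left(544 + A\right)$)
$n{\left(-1595 \right)} + b{\left(-1274 \right)} = 2 \left(-1595\right) \left(544 - 1595\right) + \left(-2 + 18 \left(-1274\right)\right) = 2 \left(-1595\right) \left(-1051\right) - 22934 = 3352690 - 22934 = 3329756$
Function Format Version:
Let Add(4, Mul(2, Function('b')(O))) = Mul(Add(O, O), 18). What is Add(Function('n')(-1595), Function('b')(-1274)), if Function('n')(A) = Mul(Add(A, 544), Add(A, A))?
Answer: 3329756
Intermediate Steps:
Function('b')(O) = Add(-2, Mul(18, O)) (Function('b')(O) = Add(-2, Mul(Rational(1, 2), Mul(Add(O, O), 18))) = Add(-2, Mul(Rational(1, 2), Mul(Mul(2, O), 18))) = Add(-2, Mul(Rational(1, 2), Mul(36, O))) = Add(-2, Mul(18, O)))
Function('n')(A) = Mul(2, A, Add(544, A)) (Function('n')(A) = Mul(Add(544, A), Mul(2, A)) = Mul(2, A, Add(544, A)))
Add(Function('n')(-1595), Function('b')(-1274)) = Add(Mul(2, -1595, Add(544, -1595)), Add(-2, Mul(18, -1274))) = Add(Mul(2, -1595, -1051), Add(-2, -22932)) = Add(3352690, -22934) = 3329756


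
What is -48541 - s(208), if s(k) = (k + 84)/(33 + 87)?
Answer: -1456303/30 ≈ -48543.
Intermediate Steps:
s(k) = 7/10 + k/120 (s(k) = (84 + k)/120 = (84 + k)*(1/120) = 7/10 + k/120)
-48541 - s(208) = -48541 - (7/10 + (1/120)*208) = -48541 - (7/10 + 26/15) = -48541 - 1*73/30 = -48541 - 73/30 = -1456303/30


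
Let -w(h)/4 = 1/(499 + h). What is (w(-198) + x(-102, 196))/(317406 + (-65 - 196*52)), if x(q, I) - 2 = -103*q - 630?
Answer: 2973274/92451849 ≈ 0.032160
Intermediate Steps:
x(q, I) = -628 - 103*q (x(q, I) = 2 + (-103*q - 630) = 2 + (-630 - 103*q) = -628 - 103*q)
w(h) = -4/(499 + h)
(w(-198) + x(-102, 196))/(317406 + (-65 - 196*52)) = (-4/(499 - 198) + (-628 - 103*(-102)))/(317406 + (-65 - 196*52)) = (-4/301 + (-628 + 10506))/(317406 + (-65 - 10192)) = (-4*1/301 + 9878)/(317406 - 10257) = (-4/301 + 9878)/307149 = (2973274/301)*(1/307149) = 2973274/92451849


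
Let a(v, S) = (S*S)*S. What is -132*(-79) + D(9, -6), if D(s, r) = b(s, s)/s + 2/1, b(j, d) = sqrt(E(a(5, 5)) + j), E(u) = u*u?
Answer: 10430 + sqrt(15634)/9 ≈ 10444.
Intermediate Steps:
a(v, S) = S**3 (a(v, S) = S**2*S = S**3)
E(u) = u**2
b(j, d) = sqrt(15625 + j) (b(j, d) = sqrt((5**3)**2 + j) = sqrt(125**2 + j) = sqrt(15625 + j))
D(s, r) = 2 + sqrt(15625 + s)/s (D(s, r) = sqrt(15625 + s)/s + 2/1 = sqrt(15625 + s)/s + 2*1 = sqrt(15625 + s)/s + 2 = 2 + sqrt(15625 + s)/s)
-132*(-79) + D(9, -6) = -132*(-79) + (2 + sqrt(15625 + 9)/9) = 10428 + (2 + sqrt(15634)/9) = 10430 + sqrt(15634)/9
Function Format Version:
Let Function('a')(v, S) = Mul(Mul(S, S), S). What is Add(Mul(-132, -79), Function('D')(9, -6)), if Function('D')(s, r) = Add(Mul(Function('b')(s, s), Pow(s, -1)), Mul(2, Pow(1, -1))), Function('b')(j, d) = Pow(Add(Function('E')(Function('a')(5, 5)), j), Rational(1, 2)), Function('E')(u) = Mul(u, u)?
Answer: Add(10430, Mul(Rational(1, 9), Pow(15634, Rational(1, 2)))) ≈ 10444.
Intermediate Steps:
Function('a')(v, S) = Pow(S, 3) (Function('a')(v, S) = Mul(Pow(S, 2), S) = Pow(S, 3))
Function('E')(u) = Pow(u, 2)
Function('b')(j, d) = Pow(Add(15625, j), Rational(1, 2)) (Function('b')(j, d) = Pow(Add(Pow(Pow(5, 3), 2), j), Rational(1, 2)) = Pow(Add(Pow(125, 2), j), Rational(1, 2)) = Pow(Add(15625, j), Rational(1, 2)))
Function('D')(s, r) = Add(2, Mul(Pow(s, -1), Pow(Add(15625, s), Rational(1, 2)))) (Function('D')(s, r) = Add(Mul(Pow(Add(15625, s), Rational(1, 2)), Pow(s, -1)), Mul(2, Pow(1, -1))) = Add(Mul(Pow(s, -1), Pow(Add(15625, s), Rational(1, 2))), Mul(2, 1)) = Add(Mul(Pow(s, -1), Pow(Add(15625, s), Rational(1, 2))), 2) = Add(2, Mul(Pow(s, -1), Pow(Add(15625, s), Rational(1, 2)))))
Add(Mul(-132, -79), Function('D')(9, -6)) = Add(Mul(-132, -79), Add(2, Mul(Pow(9, -1), Pow(Add(15625, 9), Rational(1, 2))))) = Add(10428, Add(2, Mul(Rational(1, 9), Pow(15634, Rational(1, 2))))) = Add(10430, Mul(Rational(1, 9), Pow(15634, Rational(1, 2))))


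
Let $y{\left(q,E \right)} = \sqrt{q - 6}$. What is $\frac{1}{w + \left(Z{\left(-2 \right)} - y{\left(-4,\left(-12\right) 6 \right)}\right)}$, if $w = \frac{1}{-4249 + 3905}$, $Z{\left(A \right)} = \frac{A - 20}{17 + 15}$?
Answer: $- \frac{65360}{991813} + \frac{473344 i \sqrt{10}}{4959065} \approx -0.065899 + 0.30184 i$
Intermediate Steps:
$Z{\left(A \right)} = - \frac{5}{8} + \frac{A}{32}$ ($Z{\left(A \right)} = \frac{-20 + A}{32} = \left(-20 + A\right) \frac{1}{32} = - \frac{5}{8} + \frac{A}{32}$)
$w = - \frac{1}{344}$ ($w = \frac{1}{-344} = - \frac{1}{344} \approx -0.002907$)
$y{\left(q,E \right)} = \sqrt{-6 + q}$
$\frac{1}{w + \left(Z{\left(-2 \right)} - y{\left(-4,\left(-12\right) 6 \right)}\right)} = \frac{1}{- \frac{1}{344} + \left(\left(- \frac{5}{8} + \frac{1}{32} \left(-2\right)\right) - \sqrt{-6 - 4}\right)} = \frac{1}{- \frac{1}{344} - \left(\frac{11}{16} + \sqrt{-10}\right)} = \frac{1}{- \frac{1}{344} - \left(\frac{11}{16} + i \sqrt{10}\right)} = \frac{1}{- \frac{475}{688} - i \sqrt{10}}$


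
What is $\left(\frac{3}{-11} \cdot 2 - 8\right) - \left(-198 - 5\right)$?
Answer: $\frac{2139}{11} \approx 194.45$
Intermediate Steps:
$\left(\frac{3}{-11} \cdot 2 - 8\right) - \left(-198 - 5\right) = \left(3 \left(- \frac{1}{11}\right) 2 - 8\right) - -203 = \left(\left(- \frac{3}{11}\right) 2 - 8\right) + 203 = \left(- \frac{6}{11} - 8\right) + 203 = - \frac{94}{11} + 203 = \frac{2139}{11}$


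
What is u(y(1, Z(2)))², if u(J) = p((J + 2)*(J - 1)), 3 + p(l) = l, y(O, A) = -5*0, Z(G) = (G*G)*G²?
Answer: 25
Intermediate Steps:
Z(G) = G⁴ (Z(G) = G²*G² = G⁴)
y(O, A) = 0
p(l) = -3 + l
u(J) = -3 + (-1 + J)*(2 + J) (u(J) = -3 + (J + 2)*(J - 1) = -3 + (2 + J)*(-1 + J) = -3 + (-1 + J)*(2 + J))
u(y(1, Z(2)))² = (-5 + 0 + 0²)² = (-5 + 0 + 0)² = (-5)² = 25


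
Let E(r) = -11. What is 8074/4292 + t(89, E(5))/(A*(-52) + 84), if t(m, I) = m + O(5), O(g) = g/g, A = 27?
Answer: 85595/47212 ≈ 1.8130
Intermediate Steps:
O(g) = 1
t(m, I) = 1 + m (t(m, I) = m + 1 = 1 + m)
8074/4292 + t(89, E(5))/(A*(-52) + 84) = 8074/4292 + (1 + 89)/(27*(-52) + 84) = 8074*(1/4292) + 90/(-1404 + 84) = 4037/2146 + 90/(-1320) = 4037/2146 + 90*(-1/1320) = 4037/2146 - 3/44 = 85595/47212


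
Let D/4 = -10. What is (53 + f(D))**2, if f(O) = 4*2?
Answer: 3721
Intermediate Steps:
D = -40 (D = 4*(-10) = -40)
f(O) = 8
(53 + f(D))**2 = (53 + 8)**2 = 61**2 = 3721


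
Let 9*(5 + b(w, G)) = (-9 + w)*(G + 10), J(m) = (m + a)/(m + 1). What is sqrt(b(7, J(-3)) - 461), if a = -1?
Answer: I*sqrt(4218)/3 ≈ 21.649*I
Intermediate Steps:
J(m) = (-1 + m)/(1 + m) (J(m) = (m - 1)/(m + 1) = (-1 + m)/(1 + m))
b(w, G) = -5 + (-9 + w)*(10 + G)/9 (b(w, G) = -5 + ((-9 + w)*(G + 10))/9 = -5 + ((-9 + w)*(10 + G))/9 = -5 + (-9 + w)*(10 + G)/9)
sqrt(b(7, J(-3)) - 461) = sqrt((-15 - (-1 - 3)/(1 - 3) + (10/9)*7 + (1/9)*((-1 - 3)/(1 - 3))*7) - 461) = sqrt((-15 - (-4)/(-2) + 70/9 + (1/9)*(-4/(-2))*7) - 461) = sqrt((-15 - (-1)*(-4)/2 + 70/9 + (1/9)*(-1/2*(-4))*7) - 461) = sqrt((-15 - 1*2 + 70/9 + (1/9)*2*7) - 461) = sqrt((-15 - 2 + 70/9 + 14/9) - 461) = sqrt(-23/3 - 461) = sqrt(-1406/3) = I*sqrt(4218)/3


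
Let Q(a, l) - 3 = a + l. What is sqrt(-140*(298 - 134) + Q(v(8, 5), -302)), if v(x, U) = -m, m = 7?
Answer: I*sqrt(23266) ≈ 152.53*I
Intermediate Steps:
v(x, U) = -7 (v(x, U) = -1*7 = -7)
Q(a, l) = 3 + a + l (Q(a, l) = 3 + (a + l) = 3 + a + l)
sqrt(-140*(298 - 134) + Q(v(8, 5), -302)) = sqrt(-140*(298 - 134) + (3 - 7 - 302)) = sqrt(-140*164 - 306) = sqrt(-22960 - 306) = sqrt(-23266) = I*sqrt(23266)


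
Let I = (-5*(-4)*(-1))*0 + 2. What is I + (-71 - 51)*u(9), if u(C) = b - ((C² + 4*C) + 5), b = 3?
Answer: 14520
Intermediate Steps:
u(C) = -2 - C² - 4*C (u(C) = 3 - ((C² + 4*C) + 5) = 3 - (5 + C² + 4*C) = 3 + (-5 - C² - 4*C) = -2 - C² - 4*C)
I = 2 (I = (20*(-1))*0 + 2 = -20*0 + 2 = 0 + 2 = 2)
I + (-71 - 51)*u(9) = 2 + (-71 - 51)*(-2 - 1*9² - 4*9) = 2 - 122*(-2 - 1*81 - 36) = 2 - 122*(-2 - 81 - 36) = 2 - 122*(-119) = 2 + 14518 = 14520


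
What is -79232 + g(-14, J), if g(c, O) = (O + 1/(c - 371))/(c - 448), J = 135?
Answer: -7046523907/88935 ≈ -79232.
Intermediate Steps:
g(c, O) = (O + 1/(-371 + c))/(-448 + c)
-79232 + g(-14, J) = -79232 + (1 - 371*135 + 135*(-14))/(166208 + (-14)**2 - 819*(-14)) = -79232 + (1 - 50085 - 1890)/(166208 + 196 + 11466) = -79232 - 51974/177870 = -79232 + (1/177870)*(-51974) = -79232 - 25987/88935 = -7046523907/88935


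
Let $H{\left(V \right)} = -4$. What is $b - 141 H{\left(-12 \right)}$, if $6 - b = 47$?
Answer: $523$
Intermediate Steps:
$b = -41$ ($b = 6 - 47 = -41$)
$b - 141 H{\left(-12 \right)} = -41 - -564 = -41 + 564 = 523$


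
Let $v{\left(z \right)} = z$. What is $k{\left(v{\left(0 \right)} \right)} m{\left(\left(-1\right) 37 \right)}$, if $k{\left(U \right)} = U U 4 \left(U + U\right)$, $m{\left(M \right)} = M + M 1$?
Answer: $0$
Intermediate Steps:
$m{\left(M \right)} = 2 M$ ($m{\left(M \right)} = M + M = 2 M$)
$k{\left(U \right)} = 8 U^{3}$ ($k{\left(U \right)} = U^{2} \cdot 4 \cdot 2 U = 4 U^{2} \cdot 2 U = 8 U^{3}$)
$k{\left(v{\left(0 \right)} \right)} m{\left(\left(-1\right) 37 \right)} = 8 \cdot 0^{3} \cdot 2 \left(\left(-1\right) 37\right) = 8 \cdot 0 \cdot 2 \left(-37\right) = 0 \left(-74\right) = 0$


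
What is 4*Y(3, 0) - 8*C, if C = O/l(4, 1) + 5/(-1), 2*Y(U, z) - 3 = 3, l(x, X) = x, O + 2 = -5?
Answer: 66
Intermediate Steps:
O = -7 (O = -2 - 5 = -7)
Y(U, z) = 3 (Y(U, z) = 3/2 + (½)*3 = 3/2 + 3/2 = 3)
C = -27/4 (C = -7/4 + 5/(-1) = -7*¼ + 5*(-1) = -7/4 - 5 = -27/4 ≈ -6.7500)
4*Y(3, 0) - 8*C = 4*3 - 8*(-27/4) = 12 + 54 = 66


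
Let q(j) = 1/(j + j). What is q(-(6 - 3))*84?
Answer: -14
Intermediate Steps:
q(j) = 1/(2*j)
q(-(6 - 3))*84 = (1/(2*((-(6 - 3)))))*84 = (1/(2*((-1*3))))*84 = ((½)/(-3))*84 = ((½)*(-⅓))*84 = -⅙*84 = -14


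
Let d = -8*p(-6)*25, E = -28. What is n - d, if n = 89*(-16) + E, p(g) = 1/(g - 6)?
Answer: -4406/3 ≈ -1468.7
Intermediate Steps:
p(g) = 1/(-6 + g)
n = -1452 (n = 89*(-16) - 28 = -1424 - 28 = -1452)
d = 50/3 (d = -8/(-6 - 6)*25 = -8/(-12)*25 = -8*(-1/12)*25 = (⅔)*25 = 50/3 ≈ 16.667)
n - d = -1452 - 1*50/3 = -1452 - 50/3 = -4406/3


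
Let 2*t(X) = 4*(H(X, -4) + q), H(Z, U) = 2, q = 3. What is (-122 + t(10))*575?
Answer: -64400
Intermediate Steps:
t(X) = 10 (t(X) = (4*(2 + 3))/2 = (4*5)/2 = (½)*20 = 10)
(-122 + t(10))*575 = (-122 + 10)*575 = -112*575 = -64400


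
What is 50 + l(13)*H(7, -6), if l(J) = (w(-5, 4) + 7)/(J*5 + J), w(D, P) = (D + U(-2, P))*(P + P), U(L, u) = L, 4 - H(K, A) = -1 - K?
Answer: 552/13 ≈ 42.462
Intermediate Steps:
H(K, A) = 5 + K (H(K, A) = 4 - (-1 - K) = 4 + (1 + K) = 5 + K)
w(D, P) = 2*P*(-2 + D) (w(D, P) = (D - 2)*(P + P) = (-2 + D)*(2*P) = 2*P*(-2 + D))
l(J) = -49/(6*J) (l(J) = (2*4*(-2 - 5) + 7)/(J*5 + J) = (2*4*(-7) + 7)/(5*J + J) = (-56 + 7)/((6*J)) = -49/(6*J))
50 + l(13)*H(7, -6) = 50 + (-49/6/13)*(5 + 7) = 50 - 49/6*1/13*12 = 50 - 49/78*12 = 50 - 98/13 = 552/13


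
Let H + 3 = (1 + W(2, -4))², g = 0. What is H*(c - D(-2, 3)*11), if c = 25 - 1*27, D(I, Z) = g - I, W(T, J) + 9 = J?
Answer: -3384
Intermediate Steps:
W(T, J) = -9 + J
D(I, Z) = -I (D(I, Z) = 0 - I = -I)
H = 141 (H = -3 + (1 + (-9 - 4))² = -3 + (1 - 13)² = -3 + (-12)² = -3 + 144 = 141)
c = -2 (c = 25 - 27 = -2)
H*(c - D(-2, 3)*11) = 141*(-2 - (-1*(-2))*11) = 141*(-2 - 2*11) = 141*(-2 - 1*22) = 141*(-2 - 22) = 141*(-24) = -3384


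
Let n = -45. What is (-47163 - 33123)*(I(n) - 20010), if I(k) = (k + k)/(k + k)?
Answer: 1606442574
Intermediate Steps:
I(k) = 1 (I(k) = (2*k)/((2*k)) = (2*k)*(1/(2*k)) = 1)
(-47163 - 33123)*(I(n) - 20010) = (-47163 - 33123)*(1 - 20010) = -80286*(-20009) = 1606442574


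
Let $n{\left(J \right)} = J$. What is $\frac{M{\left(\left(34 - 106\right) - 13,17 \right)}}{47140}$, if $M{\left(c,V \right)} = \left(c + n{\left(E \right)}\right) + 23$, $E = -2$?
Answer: $- \frac{16}{11785} \approx -0.0013577$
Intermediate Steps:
$M{\left(c,V \right)} = 21 + c$ ($M{\left(c,V \right)} = \left(c - 2\right) + 23 = \left(-2 + c\right) + 23 = 21 + c$)
$\frac{M{\left(\left(34 - 106\right) - 13,17 \right)}}{47140} = \frac{21 + \left(\left(34 - 106\right) - 13\right)}{47140} = \left(21 - 85\right) \frac{1}{47140} = \left(-64\right) \frac{1}{47140} = - \frac{16}{11785}$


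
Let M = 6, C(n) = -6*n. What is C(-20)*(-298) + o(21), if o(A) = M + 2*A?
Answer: -35712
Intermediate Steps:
o(A) = 6 + 2*A
C(-20)*(-298) + o(21) = -6*(-20)*(-298) + (6 + 2*21) = 120*(-298) + (6 + 42) = -35760 + 48 = -35712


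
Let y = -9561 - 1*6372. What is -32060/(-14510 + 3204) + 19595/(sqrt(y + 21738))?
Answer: 16030/5653 + 3919*sqrt(645)/387 ≈ 260.02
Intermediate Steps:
y = -15933 (y = -9561 - 6372 = -15933)
-32060/(-14510 + 3204) + 19595/(sqrt(y + 21738)) = -32060/(-14510 + 3204) + 19595/(sqrt(-15933 + 21738)) = -32060/(-11306) + 19595/(sqrt(5805)) = -32060*(-1/11306) + 19595/((3*sqrt(645))) = 16030/5653 + 19595*(sqrt(645)/1935) = 16030/5653 + 3919*sqrt(645)/387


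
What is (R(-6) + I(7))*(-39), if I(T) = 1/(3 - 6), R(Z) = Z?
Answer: 247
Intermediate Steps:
I(T) = -⅓ (I(T) = 1/(-3) = -⅓)
(R(-6) + I(7))*(-39) = (-6 - ⅓)*(-39) = -19/3*(-39) = 247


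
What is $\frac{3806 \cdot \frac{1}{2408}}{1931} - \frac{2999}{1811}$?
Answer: $- \frac{6969000743}{4210437364} \approx -1.6552$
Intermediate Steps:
$\frac{3806 \cdot \frac{1}{2408}}{1931} - \frac{2999}{1811} = 3806 \cdot \frac{1}{2408} \cdot \frac{1}{1931} - \frac{2999}{1811} = \frac{1903}{1204} \cdot \frac{1}{1931} - \frac{2999}{1811} = \frac{1903}{2324924} - \frac{2999}{1811} = - \frac{6969000743}{4210437364}$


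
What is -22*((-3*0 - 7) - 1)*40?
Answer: 7040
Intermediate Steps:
-22*((-3*0 - 7) - 1)*40 = -22*((0 - 7) - 1)*40 = -22*(-7 - 1)*40 = -22*(-8)*40 = 176*40 = 7040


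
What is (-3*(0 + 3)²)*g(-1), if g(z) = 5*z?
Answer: 135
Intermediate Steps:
(-3*(0 + 3)²)*g(-1) = (-3*(0 + 3)²)*(5*(-1)) = -3*3²*(-5) = -3*9*(-5) = -27*(-5) = 135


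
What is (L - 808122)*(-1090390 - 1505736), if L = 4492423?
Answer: -9564909617926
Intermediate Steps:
(L - 808122)*(-1090390 - 1505736) = (4492423 - 808122)*(-1090390 - 1505736) = 3684301*(-2596126) = -9564909617926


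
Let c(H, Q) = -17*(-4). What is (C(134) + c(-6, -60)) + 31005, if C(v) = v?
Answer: 31207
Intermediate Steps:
c(H, Q) = 68
(C(134) + c(-6, -60)) + 31005 = (134 + 68) + 31005 = 202 + 31005 = 31207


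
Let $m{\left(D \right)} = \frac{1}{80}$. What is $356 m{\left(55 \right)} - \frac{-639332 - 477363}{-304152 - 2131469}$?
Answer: $\frac{194436369}{48712420} \approx 3.9915$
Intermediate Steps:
$m{\left(D \right)} = \frac{1}{80}$
$356 m{\left(55 \right)} - \frac{-639332 - 477363}{-304152 - 2131469} = 356 \cdot \frac{1}{80} - \frac{-639332 - 477363}{-304152 - 2131469} = \frac{89}{20} - - \frac{1116695}{-2435621} = \frac{89}{20} - \left(-1116695\right) \left(- \frac{1}{2435621}\right) = \frac{89}{20} - \frac{1116695}{2435621} = \frac{194436369}{48712420}$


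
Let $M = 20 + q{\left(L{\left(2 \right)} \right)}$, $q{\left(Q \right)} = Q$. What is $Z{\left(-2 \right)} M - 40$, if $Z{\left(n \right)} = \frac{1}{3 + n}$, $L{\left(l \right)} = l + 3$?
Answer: $-15$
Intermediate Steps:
$L{\left(l \right)} = 3 + l$
$M = 25$ ($M = 20 + \left(3 + 2\right) = 20 + 5 = 25$)
$Z{\left(-2 \right)} M - 40 = \frac{1}{3 - 2} \cdot 25 - 40 = 1^{-1} \cdot 25 - 40 = 1 \cdot 25 - 40 = 25 - 40 = -15$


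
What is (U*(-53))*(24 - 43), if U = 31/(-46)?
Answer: -31217/46 ≈ -678.63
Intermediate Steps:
U = -31/46 (U = 31*(-1/46) = -31/46 ≈ -0.67391)
(U*(-53))*(24 - 43) = (-31/46*(-53))*(24 - 43) = (1643/46)*(-19) = -31217/46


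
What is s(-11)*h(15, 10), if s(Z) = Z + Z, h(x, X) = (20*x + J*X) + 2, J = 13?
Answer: -9504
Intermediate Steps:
h(x, X) = 2 + 13*X + 20*x (h(x, X) = (20*x + 13*X) + 2 = (13*X + 20*x) + 2 = 2 + 13*X + 20*x)
s(Z) = 2*Z
s(-11)*h(15, 10) = (2*(-11))*(2 + 13*10 + 20*15) = -22*(2 + 130 + 300) = -22*432 = -9504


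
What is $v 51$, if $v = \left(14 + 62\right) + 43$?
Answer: $6069$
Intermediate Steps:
$v = 119$ ($v = 76 + 43 = 119$)
$v 51 = 119 \cdot 51 = 6069$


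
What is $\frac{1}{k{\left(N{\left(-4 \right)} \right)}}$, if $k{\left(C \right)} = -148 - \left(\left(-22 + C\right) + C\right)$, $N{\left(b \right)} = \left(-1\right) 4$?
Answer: $- \frac{1}{118} \approx -0.0084746$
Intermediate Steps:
$N{\left(b \right)} = -4$
$k{\left(C \right)} = -126 - 2 C$ ($k{\left(C \right)} = -148 - \left(-22 + 2 C\right) = -126 - 2 C$)
$\frac{1}{k{\left(N{\left(-4 \right)} \right)}} = \frac{1}{-126 - -8} = \frac{1}{-126 + 8} = \frac{1}{-118} = - \frac{1}{118}$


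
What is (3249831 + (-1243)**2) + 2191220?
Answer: 6986100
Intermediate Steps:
(3249831 + (-1243)**2) + 2191220 = (3249831 + 1545049) + 2191220 = 4794880 + 2191220 = 6986100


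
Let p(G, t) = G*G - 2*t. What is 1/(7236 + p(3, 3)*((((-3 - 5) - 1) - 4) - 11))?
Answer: 1/7164 ≈ 0.00013959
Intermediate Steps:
p(G, t) = G**2 - 2*t
1/(7236 + p(3, 3)*((((-3 - 5) - 1) - 4) - 11)) = 1/(7236 + (3**2 - 2*3)*((((-3 - 5) - 1) - 4) - 11)) = 1/(7236 + (9 - 6)*(((-8 - 1) - 4) - 11)) = 1/(7236 + 3*((-9 - 4) - 11)) = 1/(7236 + 3*(-13 - 11)) = 1/(7236 + 3*(-24)) = 1/(7236 - 72) = 1/7164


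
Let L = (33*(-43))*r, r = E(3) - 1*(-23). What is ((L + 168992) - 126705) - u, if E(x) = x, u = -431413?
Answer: 436806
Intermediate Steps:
r = 26 (r = 3 - 1*(-23) = 3 + 23 = 26)
L = -36894 (L = (33*(-43))*26 = -1419*26 = -36894)
((L + 168992) - 126705) - u = ((-36894 + 168992) - 126705) - 1*(-431413) = (132098 - 126705) + 431413 = 5393 + 431413 = 436806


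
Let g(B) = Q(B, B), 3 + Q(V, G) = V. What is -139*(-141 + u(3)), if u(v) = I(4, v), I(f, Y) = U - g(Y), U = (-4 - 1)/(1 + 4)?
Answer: 19738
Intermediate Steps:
Q(V, G) = -3 + V
g(B) = -3 + B
U = -1 (U = -5/5 = -5*1/5 = -1)
I(f, Y) = 2 - Y (I(f, Y) = -1 - (-3 + Y) = -1 + (3 - Y) = 2 - Y)
u(v) = 2 - v
-139*(-141 + u(3)) = -139*(-141 + (2 - 1*3)) = -139*(-141 + (2 - 3)) = -139*(-141 - 1) = -139*(-142) = 19738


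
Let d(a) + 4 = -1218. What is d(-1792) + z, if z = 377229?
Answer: 376007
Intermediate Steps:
d(a) = -1222 (d(a) = -4 - 1218 = -1222)
d(-1792) + z = -1222 + 377229 = 376007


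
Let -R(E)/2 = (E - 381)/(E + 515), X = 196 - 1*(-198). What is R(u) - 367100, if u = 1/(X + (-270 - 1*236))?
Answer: -21173875554/57679 ≈ -3.6710e+5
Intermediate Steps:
X = 394 (X = 196 + 198 = 394)
u = -1/112 (u = 1/(394 + (-270 - 1*236)) = 1/(394 + (-270 - 236)) = 1/(394 - 506) = 1/(-112) = -1/112 ≈ -0.0089286)
R(E) = -2*(-381 + E)/(515 + E) (R(E) = -2*(E - 381)/(E + 515) = -2*(-381 + E)/(515 + E))
R(u) - 367100 = 2*(381 - 1*(-1/112))/(515 - 1/112) - 367100 = 2*(381 + 1/112)/(57679/112) - 367100 = 2*(112/57679)*(42673/112) - 367100 = 85346/57679 - 367100 = -21173875554/57679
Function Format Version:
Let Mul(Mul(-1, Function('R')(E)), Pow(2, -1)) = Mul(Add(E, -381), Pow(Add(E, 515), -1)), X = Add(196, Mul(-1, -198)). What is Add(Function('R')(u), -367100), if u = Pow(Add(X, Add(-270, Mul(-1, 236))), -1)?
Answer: Rational(-21173875554, 57679) ≈ -3.6710e+5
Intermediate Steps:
X = 394 (X = Add(196, 198) = 394)
u = Rational(-1, 112) (u = Pow(Add(394, Add(-270, Mul(-1, 236))), -1) = Pow(Add(394, Add(-270, -236)), -1) = Pow(Add(394, -506), -1) = Pow(-112, -1) = Rational(-1, 112) ≈ -0.0089286)
Function('R')(E) = Mul(-2, Pow(Add(515, E), -1), Add(-381, E)) (Function('R')(E) = Mul(-2, Mul(Add(E, -381), Pow(Add(E, 515), -1))) = Mul(-2, Mul(Add(-381, E), Pow(Add(515, E), -1))) = Mul(-2, Mul(Pow(Add(515, E), -1), Add(-381, E))) = Mul(-2, Pow(Add(515, E), -1), Add(-381, E)))
Add(Function('R')(u), -367100) = Add(Mul(2, Pow(Add(515, Rational(-1, 112)), -1), Add(381, Mul(-1, Rational(-1, 112)))), -367100) = Add(Mul(2, Pow(Rational(57679, 112), -1), Add(381, Rational(1, 112))), -367100) = Add(Mul(2, Rational(112, 57679), Rational(42673, 112)), -367100) = Add(Rational(85346, 57679), -367100) = Rational(-21173875554, 57679)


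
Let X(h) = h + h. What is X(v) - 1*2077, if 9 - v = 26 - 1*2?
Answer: -2107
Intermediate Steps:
v = -15 (v = 9 - (26 - 1*2) = 9 - (26 - 2) = 9 - 1*24 = 9 - 24 = -15)
X(h) = 2*h
X(v) - 1*2077 = 2*(-15) - 1*2077 = -30 - 2077 = -2107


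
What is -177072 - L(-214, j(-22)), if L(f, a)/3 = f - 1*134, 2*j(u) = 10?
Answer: -176028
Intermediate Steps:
j(u) = 5 (j(u) = (½)*10 = 5)
L(f, a) = -402 + 3*f (L(f, a) = 3*(f - 1*134) = 3*(f - 134) = 3*(-134 + f) = -402 + 3*f)
-177072 - L(-214, j(-22)) = -177072 - (-402 + 3*(-214)) = -177072 - (-402 - 642) = -177072 - 1*(-1044) = -177072 + 1044 = -176028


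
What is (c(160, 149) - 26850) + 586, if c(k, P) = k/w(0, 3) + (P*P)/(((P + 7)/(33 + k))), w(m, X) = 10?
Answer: 190105/156 ≈ 1218.6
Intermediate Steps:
c(k, P) = k/10 + P²*(33 + k)/(7 + P) (c(k, P) = k/10 + (P*P)/(((P + 7)/(33 + k))) = k*(⅒) + P²/(((7 + P)/(33 + k))) = k/10 + P²/(((7 + P)/(33 + k))) = k/10 + P²*((33 + k)/(7 + P)) = k/10 + P²*(33 + k)/(7 + P))
(c(160, 149) - 26850) + 586 = ((7*160 + 330*149² + 149*160 + 10*160*149²)/(10*(7 + 149)) - 26850) + 586 = ((⅒)*(1120 + 330*22201 + 23840 + 10*160*22201)/156 - 26850) + 586 = ((⅒)*(1/156)*(1120 + 7326330 + 23840 + 35521600) - 26850) + 586 = ((⅒)*(1/156)*42872890 - 26850) + 586 = (4287289/156 - 26850) + 586 = 98689/156 + 586 = 190105/156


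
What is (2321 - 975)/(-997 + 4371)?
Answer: 673/1687 ≈ 0.39893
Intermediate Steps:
(2321 - 975)/(-997 + 4371) = 1346/3374 = 1346*(1/3374) = 673/1687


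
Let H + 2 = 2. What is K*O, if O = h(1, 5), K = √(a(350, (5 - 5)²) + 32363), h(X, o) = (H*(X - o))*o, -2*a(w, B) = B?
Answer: 0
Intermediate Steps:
H = 0 (H = -2 + 2 = 0)
a(w, B) = -B/2
h(X, o) = 0 (h(X, o) = (0*(X - o))*o = 0*o = 0)
K = √32363 (K = √(-(5 - 5)²/2 + 32363) = √(-½*0² + 32363) = √(-½*0 + 32363) = √(0 + 32363) = √32363 ≈ 179.90)
O = 0
K*O = √32363*0 = 0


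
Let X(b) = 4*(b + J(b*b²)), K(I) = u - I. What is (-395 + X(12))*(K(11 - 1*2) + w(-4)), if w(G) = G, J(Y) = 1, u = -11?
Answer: 8232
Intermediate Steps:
K(I) = -11 - I
X(b) = 4 + 4*b (X(b) = 4*(b + 1) = 4*(1 + b) = 4 + 4*b)
(-395 + X(12))*(K(11 - 1*2) + w(-4)) = (-395 + (4 + 4*12))*((-11 - (11 - 1*2)) - 4) = (-395 + (4 + 48))*((-11 - (11 - 2)) - 4) = (-395 + 52)*((-11 - 1*9) - 4) = -343*((-11 - 9) - 4) = -343*(-20 - 4) = -343*(-24) = 8232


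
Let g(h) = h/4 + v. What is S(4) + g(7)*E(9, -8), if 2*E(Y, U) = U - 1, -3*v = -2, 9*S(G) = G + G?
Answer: -719/72 ≈ -9.9861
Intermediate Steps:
S(G) = 2*G/9 (S(G) = (G + G)/9 = (2*G)/9 = 2*G/9)
v = ⅔ (v = -⅓*(-2) = ⅔ ≈ 0.66667)
E(Y, U) = -½ + U/2 (E(Y, U) = (U - 1)/2 = (-1 + U)/2 = -½ + U/2)
g(h) = ⅔ + h/4 (g(h) = h/4 + ⅔ = ⅔ + h/4)
S(4) + g(7)*E(9, -8) = (2/9)*4 + (⅔ + (¼)*7)*(-½ + (½)*(-8)) = 8/9 + (⅔ + 7/4)*(-½ - 4) = 8/9 + (29/12)*(-9/2) = 8/9 - 87/8 = -719/72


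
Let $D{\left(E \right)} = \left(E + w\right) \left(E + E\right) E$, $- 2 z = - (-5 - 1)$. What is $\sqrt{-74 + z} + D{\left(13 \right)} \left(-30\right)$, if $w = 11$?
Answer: $-243360 + i \sqrt{77} \approx -2.4336 \cdot 10^{5} + 8.775 i$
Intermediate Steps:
$z = -3$ ($z = - \frac{\left(-1\right) \left(-5 - 1\right)}{2} = - \frac{\left(-1\right) \left(-6\right)}{2} = \left(- \frac{1}{2}\right) 6 = -3$)
$D{\left(E \right)} = 2 E^{2} \left(11 + E\right)$ ($D{\left(E \right)} = \left(E + 11\right) \left(E + E\right) E = \left(11 + E\right) 2 E E = 2 E \left(11 + E\right) E = 2 E^{2} \left(11 + E\right)$)
$\sqrt{-74 + z} + D{\left(13 \right)} \left(-30\right) = \sqrt{-74 - 3} + 2 \cdot 13^{2} \left(11 + 13\right) \left(-30\right) = \sqrt{-77} + 2 \cdot 169 \cdot 24 \left(-30\right) = i \sqrt{77} + 8112 \left(-30\right) = i \sqrt{77} - 243360 = -243360 + i \sqrt{77}$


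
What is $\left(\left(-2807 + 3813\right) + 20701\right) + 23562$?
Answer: $45269$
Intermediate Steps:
$\left(\left(-2807 + 3813\right) + 20701\right) + 23562 = \left(1006 + 20701\right) + 23562 = 21707 + 23562 = 45269$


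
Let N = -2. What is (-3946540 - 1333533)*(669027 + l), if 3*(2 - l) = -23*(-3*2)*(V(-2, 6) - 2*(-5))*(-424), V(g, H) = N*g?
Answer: -4974277572205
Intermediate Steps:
V(g, H) = -2*g
l = 273058 (l = 2 - (-23*(-3*2)*(-2*(-2) - 2*(-5)))*(-424)/3 = 2 - (-(-138)*(4 + 10))*(-424)/3 = 2 - (-(-138)*14)*(-424)/3 = 2 - (-23*(-84))*(-424)/3 = 2 - 644*(-424) = 2 - 1/3*(-819168) = 2 + 273056 = 273058)
(-3946540 - 1333533)*(669027 + l) = (-3946540 - 1333533)*(669027 + 273058) = -5280073*942085 = -4974277572205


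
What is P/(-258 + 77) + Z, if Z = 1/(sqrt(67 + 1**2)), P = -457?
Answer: 457/181 + sqrt(17)/34 ≈ 2.6461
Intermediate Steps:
Z = sqrt(17)/34 (Z = 1/(sqrt(67 + 1)) = 1/(sqrt(68)) = 1/(2*sqrt(17)) = sqrt(17)/34 ≈ 0.12127)
P/(-258 + 77) + Z = -457/(-258 + 77) + sqrt(17)/34 = -457/(-181) + sqrt(17)/34 = -1/181*(-457) + sqrt(17)/34 = 457/181 + sqrt(17)/34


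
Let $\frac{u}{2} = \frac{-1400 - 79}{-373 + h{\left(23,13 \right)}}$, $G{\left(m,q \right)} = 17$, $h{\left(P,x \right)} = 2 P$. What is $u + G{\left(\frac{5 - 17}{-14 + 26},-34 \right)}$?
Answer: $\frac{2839}{109} \approx 26.046$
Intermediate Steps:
$u = \frac{986}{109}$ ($u = 2 \frac{-1400 - 79}{-373 + 2 \cdot 23} = 2 \left(- \frac{1479}{-373 + 46}\right) = 2 \left(- \frac{1479}{-327}\right) = 2 \left(\left(-1479\right) \left(- \frac{1}{327}\right)\right) = 2 \cdot \frac{493}{109} = \frac{986}{109} \approx 9.0459$)
$u + G{\left(\frac{5 - 17}{-14 + 26},-34 \right)} = \frac{986}{109} + 17 = \frac{2839}{109}$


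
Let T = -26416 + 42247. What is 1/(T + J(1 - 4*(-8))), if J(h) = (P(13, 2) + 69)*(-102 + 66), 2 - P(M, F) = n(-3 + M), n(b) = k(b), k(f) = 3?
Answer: 1/13383 ≈ 7.4722e-5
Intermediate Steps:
n(b) = 3
P(M, F) = -1 (P(M, F) = 2 - 1*3 = 2 - 3 = -1)
J(h) = -2448 (J(h) = (-1 + 69)*(-102 + 66) = 68*(-36) = -2448)
T = 15831
1/(T + J(1 - 4*(-8))) = 1/(15831 - 2448) = 1/13383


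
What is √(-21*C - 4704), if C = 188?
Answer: 2*I*√2163 ≈ 93.016*I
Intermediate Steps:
√(-21*C - 4704) = √(-21*188 - 4704) = √(-3948 - 4704) = √(-8652) = 2*I*√2163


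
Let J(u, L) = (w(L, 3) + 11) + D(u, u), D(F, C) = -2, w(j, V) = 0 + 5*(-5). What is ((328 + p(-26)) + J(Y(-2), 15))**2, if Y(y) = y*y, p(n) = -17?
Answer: 87025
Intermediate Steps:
w(j, V) = -25 (w(j, V) = 0 - 25 = -25)
Y(y) = y**2
J(u, L) = -16 (J(u, L) = (-25 + 11) - 2 = -14 - 2 = -16)
((328 + p(-26)) + J(Y(-2), 15))**2 = ((328 - 17) - 16)**2 = (311 - 16)**2 = 295**2 = 87025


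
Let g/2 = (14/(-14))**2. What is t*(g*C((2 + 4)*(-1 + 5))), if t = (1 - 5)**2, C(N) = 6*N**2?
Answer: 110592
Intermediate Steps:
t = 16 (t = (-4)**2 = 16)
g = 2 (g = 2*(14/(-14))**2 = 2*(14*(-1/14))**2 = 2*(-1)**2 = 2*1 = 2)
t*(g*C((2 + 4)*(-1 + 5))) = 16*(2*(6*((2 + 4)*(-1 + 5))**2)) = 16*(2*(6*(6*4)**2)) = 16*(2*(6*24**2)) = 16*(2*(6*576)) = 16*(2*3456) = 16*6912 = 110592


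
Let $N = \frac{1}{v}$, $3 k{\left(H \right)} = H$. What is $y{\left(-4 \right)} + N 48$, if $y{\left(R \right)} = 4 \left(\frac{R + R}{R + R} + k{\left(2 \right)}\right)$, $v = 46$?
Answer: $\frac{532}{69} \approx 7.7101$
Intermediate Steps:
$k{\left(H \right)} = \frac{H}{3}$
$y{\left(R \right)} = \frac{20}{3}$ ($y{\left(R \right)} = 4 \left(\frac{R + R}{R + R} + \frac{1}{3} \cdot 2\right) = 4 \left(\frac{2 R}{2 R} + \frac{2}{3}\right) = 4 \left(2 R \frac{1}{2 R} + \frac{2}{3}\right) = 4 \left(1 + \frac{2}{3}\right) = 4 \cdot \frac{5}{3} = \frac{20}{3}$)
$N = \frac{1}{46} \approx 0.021739$
$y{\left(-4 \right)} + N 48 = \frac{20}{3} + \frac{1}{46} \cdot 48 = \frac{20}{3} + \frac{24}{23} = \frac{532}{69}$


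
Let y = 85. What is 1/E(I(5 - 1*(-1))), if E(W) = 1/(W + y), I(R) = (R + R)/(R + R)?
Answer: 86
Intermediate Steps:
I(R) = 1 (I(R) = (2*R)/((2*R)) = (2*R)*(1/(2*R)) = 1)
E(W) = 1/(85 + W) (E(W) = 1/(W + 85) = 1/(85 + W))
1/E(I(5 - 1*(-1))) = 1/(1/(85 + 1)) = 1/(1/86) = 86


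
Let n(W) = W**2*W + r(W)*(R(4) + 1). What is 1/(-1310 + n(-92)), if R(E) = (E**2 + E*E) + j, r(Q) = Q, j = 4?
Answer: -1/783402 ≈ -1.2765e-6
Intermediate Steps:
R(E) = 4 + 2*E**2 (R(E) = (E**2 + E*E) + 4 = (E**2 + E**2) + 4 = 2*E**2 + 4 = 4 + 2*E**2)
n(W) = W**3 + 37*W (n(W) = W**2*W + W*((4 + 2*4**2) + 1) = W**3 + W*((4 + 2*16) + 1) = W**3 + W*((4 + 32) + 1) = W**3 + W*(36 + 1) = W**3 + W*37 = W**3 + 37*W)
1/(-1310 + n(-92)) = 1/(-1310 - 92*(37 + (-92)**2)) = 1/(-1310 - 92*(37 + 8464)) = 1/(-1310 - 92*8501) = 1/(-1310 - 782092) = 1/(-783402) = -1/783402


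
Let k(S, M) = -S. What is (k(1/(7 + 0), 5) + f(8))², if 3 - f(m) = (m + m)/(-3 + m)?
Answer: 144/1225 ≈ 0.11755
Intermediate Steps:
f(m) = 3 - 2*m/(-3 + m) (f(m) = 3 - (m + m)/(-3 + m) = 3 - 2*m/(-3 + m))
(k(1/(7 + 0), 5) + f(8))² = (-1/(7 + 0) + (-9 + 8)/(-3 + 8))² = (-1/7 - 1/5)² = (-1*⅐ + (⅕)*(-1))² = (-⅐ - ⅕)² = (-12/35)² = 144/1225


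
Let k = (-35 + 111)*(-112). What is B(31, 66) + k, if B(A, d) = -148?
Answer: -8660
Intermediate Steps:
k = -8512 (k = 76*(-112) = -8512)
B(31, 66) + k = -148 - 8512 = -8660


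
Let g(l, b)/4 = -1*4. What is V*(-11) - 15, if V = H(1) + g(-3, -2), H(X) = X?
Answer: 150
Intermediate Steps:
g(l, b) = -16 (g(l, b) = 4*(-1*4) = 4*(-4) = -16)
V = -15 (V = 1 - 16 = -15)
V*(-11) - 15 = -15*(-11) - 15 = 165 - 15 = 150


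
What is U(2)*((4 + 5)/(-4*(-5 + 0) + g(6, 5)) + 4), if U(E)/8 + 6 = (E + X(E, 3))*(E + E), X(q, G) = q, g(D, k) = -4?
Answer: 365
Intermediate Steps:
U(E) = -48 + 32*E**2 (U(E) = -48 + 8*((E + E)*(E + E)) = -48 + 8*((2*E)*(2*E)) = -48 + 8*(4*E**2) = -48 + 32*E**2)
U(2)*((4 + 5)/(-4*(-5 + 0) + g(6, 5)) + 4) = (-48 + 32*2**2)*((4 + 5)/(-4*(-5 + 0) - 4) + 4) = (-48 + 32*4)*(9/(-4*(-5) - 4) + 4) = (-48 + 128)*(9/(20 - 4) + 4) = 80*(9/16 + 4) = 80*(73/16) = 365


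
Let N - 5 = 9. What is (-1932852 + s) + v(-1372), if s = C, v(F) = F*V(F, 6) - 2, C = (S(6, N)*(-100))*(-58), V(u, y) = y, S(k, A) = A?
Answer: -1859886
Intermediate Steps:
N = 14 (N = 5 + 9 = 14)
C = 81200 (C = (14*(-100))*(-58) = -1400*(-58) = 81200)
v(F) = -2 + 6*F (v(F) = F*6 - 2 = 6*F - 2 = -2 + 6*F)
s = 81200
(-1932852 + s) + v(-1372) = (-1932852 + 81200) + (-2 + 6*(-1372)) = -1851652 + (-2 - 8232) = -1851652 - 8234 = -1859886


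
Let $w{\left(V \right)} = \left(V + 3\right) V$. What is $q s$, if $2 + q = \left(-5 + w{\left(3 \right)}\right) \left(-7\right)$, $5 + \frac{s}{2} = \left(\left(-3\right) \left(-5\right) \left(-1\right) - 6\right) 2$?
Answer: $8742$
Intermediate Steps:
$w{\left(V \right)} = V \left(3 + V\right)$ ($w{\left(V \right)} = \left(3 + V\right) V = V \left(3 + V\right)$)
$s = -94$ ($s = -10 + 2 \left(\left(-3\right) \left(-5\right) \left(-1\right) - 6\right) 2 = -10 + 2 \left(15 \left(-1\right) - 6\right) 2 = -10 + 2 \left(-15 - 6\right) 2 = -10 + 2 \left(\left(-21\right) 2\right) = -10 + 2 \left(-42\right) = -10 - 84 = -94$)
$q = -93$ ($q = -2 + \left(-5 + 3 \left(3 + 3\right)\right) \left(-7\right) = -2 + \left(-5 + 3 \cdot 6\right) \left(-7\right) = -2 + \left(-5 + 18\right) \left(-7\right) = -2 + 13 \left(-7\right) = -2 - 91 = -93$)
$q s = \left(-93\right) \left(-94\right) = 8742$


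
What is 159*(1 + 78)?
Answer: 12561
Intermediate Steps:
159*(1 + 78) = 159*79 = 12561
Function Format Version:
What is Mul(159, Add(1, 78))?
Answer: 12561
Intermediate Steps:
Mul(159, Add(1, 78)) = Mul(159, 79) = 12561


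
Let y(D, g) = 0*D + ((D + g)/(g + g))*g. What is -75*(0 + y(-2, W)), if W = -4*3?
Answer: 525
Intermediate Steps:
W = -12
y(D, g) = D/2 + g/2 (y(D, g) = 0 + ((D + g)/((2*g)))*g = 0 + ((D + g)*(1/(2*g)))*g = 0 + ((D + g)/(2*g))*g = 0 + (D/2 + g/2) = D/2 + g/2)
-75*(0 + y(-2, W)) = -75*(0 + ((½)*(-2) + (½)*(-12))) = -75*(0 + (-1 - 6)) = -75*(0 - 7) = -75*(-7) = 525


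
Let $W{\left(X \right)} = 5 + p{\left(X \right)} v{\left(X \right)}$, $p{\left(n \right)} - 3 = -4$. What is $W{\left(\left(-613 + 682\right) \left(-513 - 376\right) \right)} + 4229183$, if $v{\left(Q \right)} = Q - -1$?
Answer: $4290528$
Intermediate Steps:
$p{\left(n \right)} = -1$ ($p{\left(n \right)} = 3 - 4 = -1$)
$v{\left(Q \right)} = 1 + Q$ ($v{\left(Q \right)} = Q + 1 = 1 + Q$)
$W{\left(X \right)} = 4 - X$ ($W{\left(X \right)} = 5 - \left(1 + X\right) = 4 - X$)
$W{\left(\left(-613 + 682\right) \left(-513 - 376\right) \right)} + 4229183 = \left(4 - \left(-613 + 682\right) \left(-513 - 376\right)\right) + 4229183 = \left(4 - 69 \left(-889\right)\right) + 4229183 = \left(4 - -61341\right) + 4229183 = \left(4 + 61341\right) + 4229183 = 61345 + 4229183 = 4290528$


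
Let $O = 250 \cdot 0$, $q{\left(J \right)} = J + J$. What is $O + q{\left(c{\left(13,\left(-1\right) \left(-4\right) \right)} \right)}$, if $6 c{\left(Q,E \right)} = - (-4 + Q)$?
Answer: $-3$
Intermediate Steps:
$c{\left(Q,E \right)} = \frac{2}{3} - \frac{Q}{6}$ ($c{\left(Q,E \right)} = \frac{\left(-1\right) \left(-4 + Q\right)}{6} = \frac{4 - Q}{6} = \frac{2}{3} - \frac{Q}{6}$)
$q{\left(J \right)} = 2 J$
$O = 0$
$O + q{\left(c{\left(13,\left(-1\right) \left(-4\right) \right)} \right)} = 0 + 2 \left(\frac{2}{3} - \frac{13}{6}\right) = 0 + 2 \left(- \frac{3}{2}\right) = 0 - 3 = -3$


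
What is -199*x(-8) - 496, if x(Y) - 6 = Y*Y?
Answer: -14426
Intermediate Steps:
x(Y) = 6 + Y**2 (x(Y) = 6 + Y*Y = 6 + Y**2)
-199*x(-8) - 496 = -199*(6 + (-8)**2) - 496 = -199*(6 + 64) - 496 = -199*70 - 496 = -13930 - 496 = -14426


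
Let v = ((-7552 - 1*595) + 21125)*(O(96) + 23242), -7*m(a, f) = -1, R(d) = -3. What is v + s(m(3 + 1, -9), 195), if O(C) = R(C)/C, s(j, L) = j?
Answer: 33783038305/112 ≈ 3.0163e+8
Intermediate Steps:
m(a, f) = ⅐ (m(a, f) = -⅐*(-1) = ⅐)
O(C) = -3/C
v = 4826148327/16 (v = ((-7552 - 1*595) + 21125)*(-3/96 + 23242) = ((-7552 - 595) + 21125)*(-3*1/96 + 23242) = (-8147 + 21125)*(-1/32 + 23242) = 12978*(743743/32) = 4826148327/16 ≈ 3.0163e+8)
v + s(m(3 + 1, -9), 195) = 4826148327/16 + ⅐ = 33783038305/112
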